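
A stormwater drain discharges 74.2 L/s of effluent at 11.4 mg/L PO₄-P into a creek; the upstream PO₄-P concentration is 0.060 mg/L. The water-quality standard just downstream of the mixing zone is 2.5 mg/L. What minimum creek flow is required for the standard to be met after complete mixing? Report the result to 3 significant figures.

Set C_mix = 2.5: (Q·0.06000 + 74.20·11.40) / (Q + 74.20) = 2.5
→ Q = 74.20·(11.40 − 2.5)/(2.5 − 0.06000) = 270.6 L/s.

271 L/s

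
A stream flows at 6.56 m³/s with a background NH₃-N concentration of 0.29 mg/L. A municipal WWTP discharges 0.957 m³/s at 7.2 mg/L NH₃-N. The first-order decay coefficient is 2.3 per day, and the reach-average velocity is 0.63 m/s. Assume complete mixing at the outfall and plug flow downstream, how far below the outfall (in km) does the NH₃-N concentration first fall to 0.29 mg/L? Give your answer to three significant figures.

After mixing, C = (6.560·0.2900 + 0.9570·7.200) / 7.517 = 8.793/7.517 = 1.170 mg/L.
Set 1.170·exp(−k·t) = 0.29 → t = ln(1.170/0.29)/k = 52390 s = 14.55 h.
Distance = v·t = 0.63·52390 = 33010 m = 33.01 km.

33.0 km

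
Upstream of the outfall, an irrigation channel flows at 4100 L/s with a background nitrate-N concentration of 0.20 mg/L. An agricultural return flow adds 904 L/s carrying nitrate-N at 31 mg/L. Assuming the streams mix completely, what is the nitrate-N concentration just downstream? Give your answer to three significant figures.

5.76 mg/L

Mass balance: C = (4100·0.2000 + 904.0·31.00) / 5004 = 28840/5004 = 5.764 mg/L.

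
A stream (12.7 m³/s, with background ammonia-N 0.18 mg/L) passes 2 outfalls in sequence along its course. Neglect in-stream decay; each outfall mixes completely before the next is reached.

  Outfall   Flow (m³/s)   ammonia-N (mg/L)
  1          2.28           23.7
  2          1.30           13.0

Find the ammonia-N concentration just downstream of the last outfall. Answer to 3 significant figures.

4.50 mg/L

Outfall 1: combined Q = 14.98 m³/s; C = (12.70·0.1800 + 2.280·23.70)/14.98 = 3.760 mg/L.
Outfall 2: combined Q = 16.28 m³/s; C = (14.98·3.760 + 1.300·13.00)/16.28 = 4.498 mg/L.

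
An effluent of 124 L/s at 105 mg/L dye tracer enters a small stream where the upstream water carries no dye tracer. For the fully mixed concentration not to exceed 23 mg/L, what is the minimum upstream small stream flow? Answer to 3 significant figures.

Set C_mix = 23: (Q·0 + 124.0·105.0) / (Q + 124.0) = 23
→ Q = 124.0·(105.0 − 23)/(23 − 0) = 442.1 L/s.

442 L/s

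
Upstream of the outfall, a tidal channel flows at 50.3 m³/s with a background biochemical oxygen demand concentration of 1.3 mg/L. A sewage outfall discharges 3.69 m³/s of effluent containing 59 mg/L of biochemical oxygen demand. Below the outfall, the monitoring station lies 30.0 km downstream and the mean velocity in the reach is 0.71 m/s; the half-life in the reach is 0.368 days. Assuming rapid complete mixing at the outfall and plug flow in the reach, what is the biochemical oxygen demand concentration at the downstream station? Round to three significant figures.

2.09 mg/L

Mass balance: C = (50.30·1.300 + 3.690·59.00) / 53.99 = 283.1/53.99 = 5.244 mg/L.
Travel time t = 30.0·1000 / 0.71 = 42250 s = 11.74 h.
Half-life 0.368 d → k = ln 2 / 0.368 = 1.884 d⁻¹.
After decay, C = 5.244 × e^(−kt) = 5.244 × 0.3981 = 2.087 mg/L.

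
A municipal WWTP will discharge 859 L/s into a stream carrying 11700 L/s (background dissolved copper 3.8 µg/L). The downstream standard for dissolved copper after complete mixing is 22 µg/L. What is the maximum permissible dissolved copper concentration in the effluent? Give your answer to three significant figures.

270 µg/L

At the limit, (Qr·Cr + Qe·Cₑ)/(Qr + Qe) = 22:
Cₑ = (12560·22 − 11700·3.800) / 859.0 = 269.9 µg/L.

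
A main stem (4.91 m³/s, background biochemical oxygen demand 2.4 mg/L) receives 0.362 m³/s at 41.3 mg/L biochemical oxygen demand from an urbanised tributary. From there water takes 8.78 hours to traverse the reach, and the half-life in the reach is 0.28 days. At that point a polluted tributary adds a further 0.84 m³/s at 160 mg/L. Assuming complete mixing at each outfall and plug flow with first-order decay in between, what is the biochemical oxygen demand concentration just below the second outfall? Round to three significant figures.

23.8 mg/L

After mixing, C = (4.910·2.400 + 0.3620·41.30) / 5.272 = 26.73/5.272 = 5.071 mg/L; combined flow 5.272 m³/s.
Half-life 0.28 d → k = ln 2 / 0.28 = 2.476 d⁻¹.
First-order decay: C = 5.071·exp(−k·t) = 5.071·0.4043 = 2.050 mg/L.
Second outfall: C = (5.272·2.050 + 0.8400·160.0)/6.112 = 23.76 mg/L.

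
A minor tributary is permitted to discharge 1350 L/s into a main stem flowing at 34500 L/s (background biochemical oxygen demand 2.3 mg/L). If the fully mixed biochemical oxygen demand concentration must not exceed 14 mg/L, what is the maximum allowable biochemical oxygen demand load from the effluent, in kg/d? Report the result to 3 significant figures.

36500 kg/d

Mass balance at the limit: 34500·2.300 + 1350·Cₑ = 35850·14 → Cₑ = 313.0 mg/L.
1350 L/s = 1.350 m³/s. Load = 1.350 m³/s × 313.0 g/m³ × 86 400 s/d = 36510 kg/d.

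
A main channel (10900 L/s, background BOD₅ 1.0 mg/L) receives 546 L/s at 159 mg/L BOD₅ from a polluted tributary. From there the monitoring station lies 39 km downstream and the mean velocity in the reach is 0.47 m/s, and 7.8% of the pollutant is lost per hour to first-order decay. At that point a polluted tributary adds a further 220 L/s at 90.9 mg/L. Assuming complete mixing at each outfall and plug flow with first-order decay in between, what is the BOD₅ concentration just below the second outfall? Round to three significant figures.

3.00 mg/L

Mixed concentration C = ΣQC/ΣQ = (10900·1.000 + 546.0·159.0) / 11450 = 97710/11450 = 8.537 mg/L; combined flow 11450 L/s.
Travel time t = 39·1000 / 0.47 = 82980 s = 23.05 h.
7.8%/h lost → k = −ln(1 − 0.078) = 0.08121 h⁻¹.
First-order decay: C = 8.537·exp(−k·t) = 8.537·0.1538 = 1.313 mg/L.
Second outfall: C = (11450·1.313 + 220.0·90.90)/11670 = 3.003 mg/L.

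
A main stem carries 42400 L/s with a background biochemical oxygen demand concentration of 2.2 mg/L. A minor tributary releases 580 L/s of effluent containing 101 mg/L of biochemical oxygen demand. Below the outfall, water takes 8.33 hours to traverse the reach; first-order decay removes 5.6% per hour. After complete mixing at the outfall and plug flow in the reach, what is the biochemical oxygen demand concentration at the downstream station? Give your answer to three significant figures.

Conservation of mass: C = (42400·2.200 + 580.0·101.0) / 42980 = 151900/42980 = 3.533 mg/L.
5.6%/h lost → k = −ln(1 − 0.056) = 0.05763 h⁻¹.
Decay over the reach: 3.533·exp(−kt) = 3.533·0.6188 = 2.186 mg/L.

2.19 mg/L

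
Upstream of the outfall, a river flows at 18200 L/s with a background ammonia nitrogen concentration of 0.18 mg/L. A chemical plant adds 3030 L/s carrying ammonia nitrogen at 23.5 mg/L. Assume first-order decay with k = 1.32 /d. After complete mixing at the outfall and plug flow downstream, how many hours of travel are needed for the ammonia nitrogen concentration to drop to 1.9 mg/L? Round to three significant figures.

Mixed concentration C = ΣQC/ΣQ = (18200·0.1800 + 3030·23.50) / 21230 = 74480/21230 = 3.508 mg/L.
3.508·exp(−k·t) = 1.9 → t = ln(3.508/1.9)/k = 40140 s = 11.15 h.

11.2 h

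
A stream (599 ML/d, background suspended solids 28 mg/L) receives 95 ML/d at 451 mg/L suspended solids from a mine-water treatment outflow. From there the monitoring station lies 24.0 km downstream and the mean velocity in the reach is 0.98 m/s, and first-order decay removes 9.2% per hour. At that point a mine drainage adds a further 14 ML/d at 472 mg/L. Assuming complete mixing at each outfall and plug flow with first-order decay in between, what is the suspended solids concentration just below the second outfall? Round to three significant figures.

After mixing, C = (599.0·28.00 + 95.00·451.0) / 694.0 = 59620/694.0 = 85.90 mg/L; combined flow 694.0 ML/d.
Travel time t = 24.0·1000 / 0.98 = 24490 s = 6.803 h.
9.2%/h lost → k = −ln(1 − 0.092) = 0.09651 h⁻¹.
First-order decay: C = 85.90·exp(−k·t) = 85.90·0.5186 = 44.55 mg/L.
At the second outfall, C = (694.0·44.55 + 14.00·472.0) / (694.0 + 14.00) = 53.01 mg/L.

53.0 mg/L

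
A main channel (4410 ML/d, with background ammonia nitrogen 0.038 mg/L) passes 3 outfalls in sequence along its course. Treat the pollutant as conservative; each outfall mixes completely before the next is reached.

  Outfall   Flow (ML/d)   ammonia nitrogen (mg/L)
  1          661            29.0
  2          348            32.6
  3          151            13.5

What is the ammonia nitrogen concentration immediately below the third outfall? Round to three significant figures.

After outfall 1: Q = 4410 + 661.0 = 5071 ML/d; C = (4410·0.03800 + 661.0·29.00)/5071 = 3.813 mg/L.
After outfall 2: Q = 5071 + 348.0 = 5419 ML/d; C = (5071·3.813 + 348.0·32.60)/5419 = 5.662 mg/L.
After outfall 3: Q = 5419 + 151.0 = 5570 ML/d; C = (5419·5.662 + 151.0·13.50)/5570 = 5.874 mg/L.

5.87 mg/L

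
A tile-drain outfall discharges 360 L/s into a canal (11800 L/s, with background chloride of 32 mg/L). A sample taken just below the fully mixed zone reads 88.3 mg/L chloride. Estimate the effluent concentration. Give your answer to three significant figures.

1930 mg/L

Mass balance: 11800·32.00 + 360.0·Cₑ = 12160·88.30
→ Cₑ = (12160·88.30 − 11800·32.00) / 360.0 = 1934 mg/L.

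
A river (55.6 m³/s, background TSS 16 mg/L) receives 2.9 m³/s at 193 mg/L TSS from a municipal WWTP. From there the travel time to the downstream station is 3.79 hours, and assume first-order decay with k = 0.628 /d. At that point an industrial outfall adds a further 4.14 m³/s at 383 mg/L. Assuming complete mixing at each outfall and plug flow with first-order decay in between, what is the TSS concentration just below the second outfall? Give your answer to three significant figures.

Mixed concentration C = ΣQC/ΣQ = (55.60·16.00 + 2.900·193.0) / 58.50 = 1449/58.50 = 24.77 mg/L; combined flow 58.50 m³/s.
Applying C = C₀e^(−kt): 24.77 × 0.9056 = 22.44 mg/L.
At the second outfall, C = (58.50·22.44 + 4.140·383.0) / (58.50 + 4.140) = 46.27 mg/L.

46.3 mg/L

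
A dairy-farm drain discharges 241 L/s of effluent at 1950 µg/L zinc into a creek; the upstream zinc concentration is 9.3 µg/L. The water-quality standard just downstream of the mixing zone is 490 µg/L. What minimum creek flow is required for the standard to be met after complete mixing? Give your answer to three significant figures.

732 L/s

Set C_mix = 490: (Q·9.300 + 241.0·1950) / (Q + 241.0) = 490
→ Q = 241.0·(1950 − 490)/(490 − 9.300) = 732.0 L/s.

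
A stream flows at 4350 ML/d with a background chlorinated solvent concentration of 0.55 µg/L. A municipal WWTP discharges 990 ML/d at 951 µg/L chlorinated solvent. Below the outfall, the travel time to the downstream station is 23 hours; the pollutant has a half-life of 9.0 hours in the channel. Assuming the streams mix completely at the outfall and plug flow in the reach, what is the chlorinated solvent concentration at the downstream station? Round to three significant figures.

30.1 µg/L

Flow-weighted average: C = (4350·0.5500 + 990.0·951.0) / 5340 = 943900/5340 = 176.8 µg/L.
Half-life 9.0 h → k = ln 2 / 9.0 = 0.07702 h⁻¹ = 1.848 d⁻¹.
Applying C = C₀e^(−kt): 176.8 × 0.1701 = 30.07 µg/L.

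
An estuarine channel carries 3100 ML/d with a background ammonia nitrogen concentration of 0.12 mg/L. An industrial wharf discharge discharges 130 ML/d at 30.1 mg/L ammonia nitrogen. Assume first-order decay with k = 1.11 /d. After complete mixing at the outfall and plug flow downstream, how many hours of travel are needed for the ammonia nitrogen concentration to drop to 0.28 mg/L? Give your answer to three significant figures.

33.6 h

Flow-weighted average: C = (3100·0.1200 + 130.0·30.10) / 3230 = 4285/3230 = 1.327 mg/L.
1.327·exp(−k·t) = 0.28 → t = ln(1.327/0.28)/k = 121100 s = 33.63 h.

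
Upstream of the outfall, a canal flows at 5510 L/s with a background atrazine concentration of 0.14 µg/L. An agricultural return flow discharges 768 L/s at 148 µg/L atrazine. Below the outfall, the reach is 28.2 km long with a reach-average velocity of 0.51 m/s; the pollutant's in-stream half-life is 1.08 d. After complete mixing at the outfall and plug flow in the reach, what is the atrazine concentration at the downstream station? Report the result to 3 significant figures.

12.1 µg/L

Flow-weighted average: C = (5510·0.1400 + 768.0·148.0) / 6278 = 114400/6278 = 18.23 µg/L.
Travel time t = 28.2·1000 / 0.51 = 55290 s = 15.36 h.
Half-life 1.08 d → k = ln 2 / 1.08 = 0.6418 d⁻¹.
After decay, C = 18.23 × e^(−kt) = 18.23 × 0.6632 = 12.09 µg/L.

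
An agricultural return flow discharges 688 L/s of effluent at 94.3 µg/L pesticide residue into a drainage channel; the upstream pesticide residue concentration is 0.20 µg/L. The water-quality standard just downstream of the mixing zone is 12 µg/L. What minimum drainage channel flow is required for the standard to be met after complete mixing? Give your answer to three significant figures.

4800 L/s

Set C_mix = 12: (Q·0.2000 + 688.0·94.30) / (Q + 688.0) = 12
→ Q = 688.0·(94.30 − 12)/(12 − 0.2000) = 4799 L/s.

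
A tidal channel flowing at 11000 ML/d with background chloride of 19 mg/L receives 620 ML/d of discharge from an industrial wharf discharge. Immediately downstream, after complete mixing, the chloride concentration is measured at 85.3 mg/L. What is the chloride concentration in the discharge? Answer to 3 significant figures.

Mass balance: 11000·19.00 + 620.0·Cₑ = 11620·85.30
→ Cₑ = (11620·85.30 − 11000·19.00) / 620.0 = 1262 mg/L.

1260 mg/L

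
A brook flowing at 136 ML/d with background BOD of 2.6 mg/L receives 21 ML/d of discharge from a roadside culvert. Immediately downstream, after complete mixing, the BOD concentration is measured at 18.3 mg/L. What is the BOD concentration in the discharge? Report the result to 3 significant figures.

Mass balance: 136.0·2.600 + 21.00·Cₑ = 157.0·18.30
→ Cₑ = (157.0·18.30 − 136.0·2.600) / 21.00 = 120.0 mg/L.

120 mg/L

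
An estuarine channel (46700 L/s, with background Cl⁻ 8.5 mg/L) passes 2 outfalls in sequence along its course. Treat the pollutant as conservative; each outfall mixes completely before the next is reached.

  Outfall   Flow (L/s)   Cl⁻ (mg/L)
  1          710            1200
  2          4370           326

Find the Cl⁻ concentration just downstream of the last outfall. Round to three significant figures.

Below outfall 1: Q → 47410 L/s, C = (46700·8.500 + 710.0·1200)/47410 = 26.34 mg/L.
Below outfall 2: Q → 51780 L/s, C = (47410·26.34 + 4370·326.0)/51780 = 51.63 mg/L.

51.6 mg/L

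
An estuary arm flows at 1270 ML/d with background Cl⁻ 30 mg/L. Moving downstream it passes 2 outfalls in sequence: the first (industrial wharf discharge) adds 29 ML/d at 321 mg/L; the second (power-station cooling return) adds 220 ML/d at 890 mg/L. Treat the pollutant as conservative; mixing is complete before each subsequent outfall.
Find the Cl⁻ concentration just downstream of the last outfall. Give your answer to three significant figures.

Below outfall 1: Q → 1299 ML/d, C = (1270·30.00 + 29.00·321.0)/1299 = 36.50 mg/L.
Below outfall 2: Q → 1519 ML/d, C = (1299·36.50 + 220.0·890.0)/1519 = 160.1 mg/L.

160 mg/L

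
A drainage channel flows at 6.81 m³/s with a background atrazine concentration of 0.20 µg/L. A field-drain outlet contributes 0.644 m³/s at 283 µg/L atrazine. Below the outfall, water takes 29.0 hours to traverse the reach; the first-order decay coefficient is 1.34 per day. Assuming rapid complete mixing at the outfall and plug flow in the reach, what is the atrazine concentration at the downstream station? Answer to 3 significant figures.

Conservation of mass: C = (6.810·0.2000 + 0.6440·283.0) / 7.454 = 183.6/7.454 = 24.63 µg/L.
Decay over the reach: 24.63·exp(−kt) = 24.63·0.1981 = 4.879 µg/L.

4.88 µg/L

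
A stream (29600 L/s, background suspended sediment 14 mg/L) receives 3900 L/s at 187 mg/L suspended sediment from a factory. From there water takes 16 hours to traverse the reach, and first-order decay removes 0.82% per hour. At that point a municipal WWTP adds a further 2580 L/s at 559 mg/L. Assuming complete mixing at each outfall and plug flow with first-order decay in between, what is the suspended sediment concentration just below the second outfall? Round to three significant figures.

67.8 mg/L

Flow-weighted average: C = (29600·14.00 + 3900·187.0) / 33500 = 1144000/33500 = 34.14 mg/L; combined flow 33500 L/s.
0.82%/h lost → k = −ln(1 − 0.0082) = 0.008234 h⁻¹.
After decay, C = 34.14 × e^(−kt) = 34.14 × 0.8766 = 29.93 mg/L.
Second outfall: C = (33500·29.93 + 2580·559.0)/36080 = 67.76 mg/L.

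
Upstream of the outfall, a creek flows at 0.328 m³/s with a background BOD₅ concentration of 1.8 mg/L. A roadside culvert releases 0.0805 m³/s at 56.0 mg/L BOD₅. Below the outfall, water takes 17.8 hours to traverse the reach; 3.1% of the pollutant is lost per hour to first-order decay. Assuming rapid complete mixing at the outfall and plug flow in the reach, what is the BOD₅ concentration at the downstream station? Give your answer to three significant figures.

Mixed concentration C = ΣQC/ΣQ = (0.3280·1.800 + 0.08050·56.00) / 0.4085 = 5.098/0.4085 = 12.48 mg/L.
3.1%/h lost → k = −ln(1 − 0.031) = 0.03149 h⁻¹.
Decay over the reach: 12.48·exp(−kt) = 12.48·0.5709 = 7.125 mg/L.

7.13 mg/L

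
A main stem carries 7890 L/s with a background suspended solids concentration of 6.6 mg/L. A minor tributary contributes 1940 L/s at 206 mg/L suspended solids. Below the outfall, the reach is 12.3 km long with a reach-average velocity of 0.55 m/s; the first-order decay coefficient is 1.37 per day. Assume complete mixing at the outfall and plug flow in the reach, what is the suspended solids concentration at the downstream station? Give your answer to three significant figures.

32.2 mg/L

Mixed concentration C = ΣQC/ΣQ = (7890·6.600 + 1940·206.0) / 9830 = 451700/9830 = 45.95 mg/L.
Travel time t = 12.3·1000 / 0.55 = 22360 s = 6.212 h.
Applying C = C₀e^(−kt): 45.95 × 0.7014 = 32.23 mg/L.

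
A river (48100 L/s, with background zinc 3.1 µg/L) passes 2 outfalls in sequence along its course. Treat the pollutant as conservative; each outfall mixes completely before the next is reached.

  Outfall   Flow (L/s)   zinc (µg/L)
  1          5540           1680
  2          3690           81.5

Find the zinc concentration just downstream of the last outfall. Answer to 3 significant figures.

170 µg/L

Outfall 1: combined Q = 53640 L/s; C = (48100·3.100 + 5540·1680)/53640 = 176.3 µg/L.
Outfall 2: combined Q = 57330 L/s; C = (53640·176.3 + 3690·81.50)/57330 = 170.2 µg/L.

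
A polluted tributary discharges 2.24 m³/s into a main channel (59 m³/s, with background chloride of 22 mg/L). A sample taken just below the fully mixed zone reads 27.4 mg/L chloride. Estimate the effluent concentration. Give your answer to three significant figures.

170 mg/L

Mass balance: 59.00·22.00 + 2.240·Cₑ = 61.24·27.40
→ Cₑ = (61.24·27.40 − 59.00·22.00) / 2.240 = 169.6 mg/L.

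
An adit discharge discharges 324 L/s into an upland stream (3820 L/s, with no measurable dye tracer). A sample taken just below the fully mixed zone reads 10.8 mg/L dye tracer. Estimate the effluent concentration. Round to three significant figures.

Mass balance: 3820·0 + 324.0·Cₑ = 4144·10.80
→ Cₑ = (4144·10.80 − 3820·0) / 324.0 = 138.1 mg/L.

138 mg/L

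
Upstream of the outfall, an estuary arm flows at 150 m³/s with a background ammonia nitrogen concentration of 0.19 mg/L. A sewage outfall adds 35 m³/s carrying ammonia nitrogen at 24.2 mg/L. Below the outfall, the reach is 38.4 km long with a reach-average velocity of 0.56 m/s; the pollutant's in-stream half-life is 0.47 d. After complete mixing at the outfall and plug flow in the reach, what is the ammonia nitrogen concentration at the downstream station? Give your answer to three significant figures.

1.47 mg/L

Mass balance: C = (150.0·0.1900 + 35.00·24.20) / 185.0 = 875.5/185.0 = 4.732 mg/L.
Travel time t = 38.4·1000 / 0.56 = 68570 s = 19.05 h.
Half-life 0.47 d → k = ln 2 / 0.47 = 1.475 d⁻¹.
First-order decay: C = 4.732·exp(−k·t) = 4.732·0.3102 = 1.468 mg/L.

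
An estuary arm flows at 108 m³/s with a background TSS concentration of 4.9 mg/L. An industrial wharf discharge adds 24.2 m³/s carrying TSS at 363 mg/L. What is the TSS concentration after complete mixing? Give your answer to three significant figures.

70.5 mg/L

Mass balance: C = (108.0·4.900 + 24.20·363.0) / 132.2 = 9314/132.2 = 70.45 mg/L.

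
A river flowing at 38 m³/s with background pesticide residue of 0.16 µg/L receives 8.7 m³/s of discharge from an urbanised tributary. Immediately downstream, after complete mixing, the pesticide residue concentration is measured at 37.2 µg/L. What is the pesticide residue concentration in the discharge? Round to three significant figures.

Mass balance: 38.00·0.1600 + 8.700·Cₑ = 46.70·37.20
→ Cₑ = (46.70·37.20 − 38.00·0.1600) / 8.700 = 199.0 µg/L.

199 µg/L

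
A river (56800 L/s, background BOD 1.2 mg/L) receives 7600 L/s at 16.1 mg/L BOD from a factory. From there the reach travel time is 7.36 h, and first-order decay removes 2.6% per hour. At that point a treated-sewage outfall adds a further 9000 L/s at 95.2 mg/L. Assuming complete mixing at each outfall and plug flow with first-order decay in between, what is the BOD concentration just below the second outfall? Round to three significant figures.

Conservation of mass: C = (56800·1.200 + 7600·16.10) / 64400 = 190500/64400 = 2.958 mg/L; combined flow 64400 L/s.
2.6%/h lost → k = −ln(1 − 0.026) = 0.02634 h⁻¹.
Applying C = C₀e^(−kt): 2.958 × 0.8237 = 2.437 mg/L.
Second outfall: C = (64400·2.437 + 9000·95.20)/73400 = 13.81 mg/L.

13.8 mg/L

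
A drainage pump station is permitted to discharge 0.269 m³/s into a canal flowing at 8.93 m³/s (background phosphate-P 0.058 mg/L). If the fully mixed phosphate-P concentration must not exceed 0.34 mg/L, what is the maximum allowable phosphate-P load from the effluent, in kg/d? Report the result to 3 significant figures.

225 kg/d

Mass balance at the limit: 8.930·0.05800 + 0.2690·Cₑ = 9.199·0.34 → Cₑ = 9.702 mg/L.
Load = 0.2690 m³/s × 9.702 g/m³ × 86 400 s/d = 225.5 kg/d.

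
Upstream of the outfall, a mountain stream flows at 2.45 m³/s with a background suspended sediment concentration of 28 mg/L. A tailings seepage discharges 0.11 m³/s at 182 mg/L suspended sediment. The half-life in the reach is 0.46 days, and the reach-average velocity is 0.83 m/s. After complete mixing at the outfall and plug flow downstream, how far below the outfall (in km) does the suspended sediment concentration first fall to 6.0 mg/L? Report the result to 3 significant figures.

After mixing, C = (2.450·28.00 + 0.1100·182.0) / 2.560 = 88.62/2.560 = 34.62 mg/L.
Half-life 0.46 d → k = ln 2 / 0.46 = 1.507 d⁻¹.
Set 34.62·exp(−k·t) = 6.0 → t = ln(34.62/6.0)/k = 100500 s = 27.91 h.
Distance = v·t = 0.83·100500 = 83410 m = 83.41 km.

83.4 km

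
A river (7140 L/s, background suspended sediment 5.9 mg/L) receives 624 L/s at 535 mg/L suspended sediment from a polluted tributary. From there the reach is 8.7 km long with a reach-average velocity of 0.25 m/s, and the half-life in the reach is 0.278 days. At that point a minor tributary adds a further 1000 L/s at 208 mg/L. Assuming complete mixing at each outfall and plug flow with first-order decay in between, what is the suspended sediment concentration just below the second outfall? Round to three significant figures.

39.4 mg/L

After mixing, C = (7140·5.900 + 624.0·535.0) / 7764 = 376000/7764 = 48.42 mg/L; combined flow 7764 L/s.
Travel time t = 8.7·1000 / 0.25 = 34800 s = 9.667 h.
Half-life 0.278 d → k = ln 2 / 0.278 = 2.493 d⁻¹.
Decay over the reach: 48.42·exp(−kt) = 48.42·0.3663 = 17.74 mg/L.
Second outfall: C = (7764·17.74 + 1000·208.0)/8764 = 39.45 mg/L.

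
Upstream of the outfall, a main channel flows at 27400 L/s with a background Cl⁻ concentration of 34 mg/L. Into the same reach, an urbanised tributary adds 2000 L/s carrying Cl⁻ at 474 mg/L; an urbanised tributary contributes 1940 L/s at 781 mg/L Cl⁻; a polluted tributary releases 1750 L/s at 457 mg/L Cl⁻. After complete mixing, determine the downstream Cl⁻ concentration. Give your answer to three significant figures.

Mixed concentration C = ΣQC/ΣQ = (27400·34.00 + 2000·474.0 + 1940·781.0 + 1750·457.0) / 33090 = 4194000/33090 = 126.8 mg/L.

127 mg/L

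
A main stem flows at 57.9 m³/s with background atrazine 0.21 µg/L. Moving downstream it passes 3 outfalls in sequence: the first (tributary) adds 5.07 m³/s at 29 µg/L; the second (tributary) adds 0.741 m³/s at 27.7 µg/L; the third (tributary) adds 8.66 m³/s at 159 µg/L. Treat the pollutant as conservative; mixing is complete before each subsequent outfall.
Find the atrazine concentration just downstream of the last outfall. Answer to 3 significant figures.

Below outfall 1: Q → 62.97 m³/s, C = (57.90·0.2100 + 5.070·29.00)/62.97 = 2.528 µg/L.
Below outfall 2: Q → 63.71 m³/s, C = (62.97·2.528 + 0.7410·27.70)/63.71 = 2.821 µg/L.
Below outfall 3: Q → 72.37 m³/s, C = (63.71·2.821 + 8.660·159.0)/72.37 = 21.51 µg/L.

21.5 µg/L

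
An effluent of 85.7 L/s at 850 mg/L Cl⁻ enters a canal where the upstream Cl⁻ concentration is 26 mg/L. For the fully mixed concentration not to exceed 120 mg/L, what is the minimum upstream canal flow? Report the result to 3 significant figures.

Set C_mix = 120: (Q·26.00 + 85.70·850.0) / (Q + 85.70) = 120
→ Q = 85.70·(850.0 − 120)/(120 − 26.00) = 665.5 L/s.

666 L/s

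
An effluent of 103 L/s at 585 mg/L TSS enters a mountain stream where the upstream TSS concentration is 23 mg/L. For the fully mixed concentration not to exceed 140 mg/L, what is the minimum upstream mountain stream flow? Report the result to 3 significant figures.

Set C_mix = 140: (Q·23.00 + 103.0·585.0) / (Q + 103.0) = 140
→ Q = 103.0·(585.0 − 140)/(140 − 23.00) = 391.8 L/s.

392 L/s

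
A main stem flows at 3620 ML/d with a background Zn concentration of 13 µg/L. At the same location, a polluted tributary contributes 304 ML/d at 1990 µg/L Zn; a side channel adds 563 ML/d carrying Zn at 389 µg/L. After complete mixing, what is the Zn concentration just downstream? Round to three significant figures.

194 µg/L

Mass balance: C = (3620·13.00 + 304.0·1990 + 563.0·389.0) / 4487 = 871000/4487 = 194.1 µg/L.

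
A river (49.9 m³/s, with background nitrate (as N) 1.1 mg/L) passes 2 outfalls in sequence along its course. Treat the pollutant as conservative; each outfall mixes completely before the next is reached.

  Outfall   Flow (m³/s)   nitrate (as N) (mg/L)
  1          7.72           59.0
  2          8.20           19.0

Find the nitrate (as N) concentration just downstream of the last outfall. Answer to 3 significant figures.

Below outfall 1: Q → 57.62 m³/s, C = (49.90·1.100 + 7.720·59.00)/57.62 = 8.858 mg/L.
Below outfall 2: Q → 65.82 m³/s, C = (57.62·8.858 + 8.200·19.00)/65.82 = 10.12 mg/L.

10.1 mg/L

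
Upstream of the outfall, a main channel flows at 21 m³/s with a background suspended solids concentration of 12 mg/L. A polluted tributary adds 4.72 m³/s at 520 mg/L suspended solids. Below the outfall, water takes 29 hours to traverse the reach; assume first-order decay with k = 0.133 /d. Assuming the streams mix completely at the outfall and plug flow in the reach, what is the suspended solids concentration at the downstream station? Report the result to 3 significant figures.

89.6 mg/L

Mixed concentration C = ΣQC/ΣQ = (21.00·12.00 + 4.720·520.0) / 25.72 = 2706/25.72 = 105.2 mg/L.
Applying C = C₀e^(−kt): 105.2 × 0.8515 = 89.60 mg/L.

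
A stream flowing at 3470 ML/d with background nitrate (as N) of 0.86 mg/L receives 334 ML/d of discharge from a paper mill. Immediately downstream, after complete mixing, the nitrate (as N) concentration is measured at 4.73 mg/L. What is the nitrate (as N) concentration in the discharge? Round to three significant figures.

44.9 mg/L

Mass balance: 3470·0.8600 + 334.0·Cₑ = 3804·4.730
→ Cₑ = (3804·4.730 − 3470·0.8600) / 334.0 = 44.94 mg/L.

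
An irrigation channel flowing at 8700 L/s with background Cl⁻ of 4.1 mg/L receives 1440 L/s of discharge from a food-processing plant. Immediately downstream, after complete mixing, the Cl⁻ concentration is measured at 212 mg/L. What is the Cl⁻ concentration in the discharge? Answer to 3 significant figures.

1470 mg/L

Mass balance: 8700·4.100 + 1440·Cₑ = 10140·212.0
→ Cₑ = (10140·212.0 − 8700·4.100) / 1440 = 1468 mg/L.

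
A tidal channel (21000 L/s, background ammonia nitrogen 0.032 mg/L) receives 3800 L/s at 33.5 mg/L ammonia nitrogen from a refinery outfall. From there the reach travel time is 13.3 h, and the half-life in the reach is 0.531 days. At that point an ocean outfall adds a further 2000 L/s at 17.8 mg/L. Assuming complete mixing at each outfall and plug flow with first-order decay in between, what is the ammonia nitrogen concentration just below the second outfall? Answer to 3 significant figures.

Flow-weighted average: C = (21000·0.03200 + 3800·33.50) / 24800 = 128000/24800 = 5.160 mg/L; combined flow 24800 L/s.
Half-life 0.531 d → k = ln 2 / 0.531 = 1.305 d⁻¹.
After decay, C = 5.160 × e^(−kt) = 5.160 × 0.4851 = 2.503 mg/L.
At the second outfall, C = (24800·2.503 + 2000·17.80) / (24800 + 2000) = 3.645 mg/L.

3.64 mg/L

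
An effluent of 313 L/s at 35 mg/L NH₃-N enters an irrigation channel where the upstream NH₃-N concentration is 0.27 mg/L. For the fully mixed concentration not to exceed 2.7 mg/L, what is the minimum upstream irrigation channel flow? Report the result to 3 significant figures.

Set C_mix = 2.7: (Q·0.2700 + 313.0·35.00) / (Q + 313.0) = 2.7
→ Q = 313.0·(35.00 − 2.7)/(2.7 − 0.2700) = 4160 L/s.

4160 L/s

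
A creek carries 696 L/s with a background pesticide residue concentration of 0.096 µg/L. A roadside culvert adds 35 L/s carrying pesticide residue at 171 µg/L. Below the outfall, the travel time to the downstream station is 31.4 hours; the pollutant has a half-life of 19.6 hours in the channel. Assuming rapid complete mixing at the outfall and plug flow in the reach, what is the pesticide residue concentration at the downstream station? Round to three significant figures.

2.73 µg/L

Mixed concentration C = ΣQC/ΣQ = (696.0·0.09600 + 35.00·171.0) / 731.0 = 6052/731.0 = 8.279 µg/L.
Half-life 19.6 h → k = ln 2 / 19.6 = 0.03536 h⁻¹ = 0.8488 d⁻¹.
First-order decay: C = 8.279·exp(−k·t) = 8.279·0.3294 = 2.727 µg/L.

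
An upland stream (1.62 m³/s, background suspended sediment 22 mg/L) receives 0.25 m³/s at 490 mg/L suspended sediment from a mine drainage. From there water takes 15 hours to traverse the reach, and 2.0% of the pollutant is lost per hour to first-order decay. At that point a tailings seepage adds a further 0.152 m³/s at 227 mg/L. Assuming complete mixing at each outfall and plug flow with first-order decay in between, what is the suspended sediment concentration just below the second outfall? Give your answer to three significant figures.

74.8 mg/L

Mixed concentration C = ΣQC/ΣQ = (1.620·22.00 + 0.2500·490.0) / 1.870 = 158.1/1.870 = 84.57 mg/L; combined flow 1.870 m³/s.
2.0%/h lost → k = −ln(1 − 0.02) = 0.02020 h⁻¹.
Applying C = C₀e^(−kt): 84.57 × 0.7386 = 62.46 mg/L.
At the second outfall, C = (1.870·62.46 + 0.1520·227.0) / (1.870 + 0.1520) = 74.83 mg/L.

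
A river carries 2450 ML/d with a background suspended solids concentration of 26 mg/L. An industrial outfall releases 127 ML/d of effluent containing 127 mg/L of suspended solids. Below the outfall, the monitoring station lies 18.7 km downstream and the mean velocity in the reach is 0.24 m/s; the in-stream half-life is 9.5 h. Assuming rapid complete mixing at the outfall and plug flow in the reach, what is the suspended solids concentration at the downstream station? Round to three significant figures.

6.39 mg/L

Mixed concentration C = ΣQC/ΣQ = (2450·26.00 + 127.0·127.0) / 2577 = 79830/2577 = 30.98 mg/L.
Travel time t = 18.7·1000 / 0.24 = 77920 s = 21.64 h.
Half-life 9.5 h → k = ln 2 / 9.5 = 0.07296 h⁻¹ = 1.751 d⁻¹.
After decay, C = 30.98 × e^(−kt) = 30.98 × 0.2061 = 6.386 mg/L.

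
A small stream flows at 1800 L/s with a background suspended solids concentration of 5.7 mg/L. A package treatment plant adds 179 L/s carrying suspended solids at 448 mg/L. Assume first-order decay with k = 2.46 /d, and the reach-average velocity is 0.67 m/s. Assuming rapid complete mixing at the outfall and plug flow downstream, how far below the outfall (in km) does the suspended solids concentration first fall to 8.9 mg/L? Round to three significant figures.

38.5 km

Mass balance: C = (1800·5.700 + 179.0·448.0) / 1979 = 90450/1979 = 45.71 mg/L.
Set 45.71·exp(−k·t) = 8.9 → t = ln(45.71/8.9)/k = 57470 s = 15.96 h.
Distance = v·t = 0.67·57470 = 38500 m = 38.50 km.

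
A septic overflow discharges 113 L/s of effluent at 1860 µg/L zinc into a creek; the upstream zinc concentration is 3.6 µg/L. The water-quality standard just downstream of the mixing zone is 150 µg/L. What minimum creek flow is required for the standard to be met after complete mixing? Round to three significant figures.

1320 L/s

Set C_mix = 150: (Q·3.600 + 113.0·1860) / (Q + 113.0) = 150
→ Q = 113.0·(1860 − 150)/(150 − 3.600) = 1320 L/s.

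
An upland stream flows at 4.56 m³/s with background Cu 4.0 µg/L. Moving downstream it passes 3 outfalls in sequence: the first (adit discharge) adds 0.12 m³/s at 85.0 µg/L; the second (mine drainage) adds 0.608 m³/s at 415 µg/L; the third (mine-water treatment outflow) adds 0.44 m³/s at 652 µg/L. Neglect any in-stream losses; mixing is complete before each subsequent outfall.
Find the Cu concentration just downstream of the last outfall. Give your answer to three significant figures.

Below outfall 1: Q → 4.680 m³/s, C = (4.560·4.000 + 0.1200·85.00)/4.680 = 6.077 µg/L.
Below outfall 2: Q → 5.288 m³/s, C = (4.680·6.077 + 0.6080·415.0)/5.288 = 53.09 µg/L.
Below outfall 3: Q → 5.728 m³/s, C = (5.288·53.09 + 0.4400·652.0)/5.728 = 99.10 µg/L.

99.1 µg/L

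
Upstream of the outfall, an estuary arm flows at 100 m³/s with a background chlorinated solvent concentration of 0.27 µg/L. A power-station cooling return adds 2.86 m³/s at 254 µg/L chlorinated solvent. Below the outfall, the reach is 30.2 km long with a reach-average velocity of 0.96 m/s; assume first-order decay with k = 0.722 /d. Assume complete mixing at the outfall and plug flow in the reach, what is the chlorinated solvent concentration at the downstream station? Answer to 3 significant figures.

Mass balance: C = (100.0·0.2700 + 2.860·254.0) / 102.9 = 753.4/102.9 = 7.325 µg/L.
Travel time t = 30.2·1000 / 0.96 = 31460 s = 8.738 h.
After decay, C = 7.325 × e^(−kt) = 7.325 × 0.7688 = 5.632 µg/L.

5.63 µg/L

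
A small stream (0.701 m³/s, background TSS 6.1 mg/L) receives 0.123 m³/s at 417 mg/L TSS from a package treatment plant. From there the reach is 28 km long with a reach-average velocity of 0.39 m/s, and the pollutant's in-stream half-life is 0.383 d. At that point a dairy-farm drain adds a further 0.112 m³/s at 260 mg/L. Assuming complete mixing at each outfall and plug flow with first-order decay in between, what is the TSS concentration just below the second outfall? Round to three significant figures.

44.3 mg/L

After mixing, C = (0.7010·6.100 + 0.1230·417.0) / 0.8240 = 55.57/0.8240 = 67.44 mg/L; combined flow 0.8240 m³/s.
Travel time t = 28·1000 / 0.39 = 71790 s = 19.94 h.
Half-life 0.383 d → k = ln 2 / 0.383 = 1.810 d⁻¹.
After decay, C = 67.44 × e^(−kt) = 67.44 × 0.2223 = 14.99 mg/L.
At the second outfall, C = (0.8240·14.99 + 0.1120·260.0) / (0.8240 + 0.1120) = 44.31 mg/L.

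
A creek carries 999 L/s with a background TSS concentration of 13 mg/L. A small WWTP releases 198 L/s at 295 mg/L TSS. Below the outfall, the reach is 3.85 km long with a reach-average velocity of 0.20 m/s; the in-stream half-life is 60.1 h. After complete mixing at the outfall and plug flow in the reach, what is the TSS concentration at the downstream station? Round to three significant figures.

Flow-weighted average: C = (999.0·13.00 + 198.0·295.0) / 1197 = 71400/1197 = 59.65 mg/L.
Travel time t = 3.85·1000 / 0.20 = 19250 s = 5.347 h.
Half-life 60.1 h → k = ln 2 / 60.1 = 0.01153 h⁻¹ = 0.2768 d⁻¹.
First-order decay: C = 59.65·exp(−k·t) = 59.65·0.9402 = 56.08 mg/L.

56.1 mg/L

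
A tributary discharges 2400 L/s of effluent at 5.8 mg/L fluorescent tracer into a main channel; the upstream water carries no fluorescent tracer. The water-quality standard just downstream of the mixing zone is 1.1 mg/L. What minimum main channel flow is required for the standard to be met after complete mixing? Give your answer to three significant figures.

10300 L/s

Set C_mix = 1.1: (Q·0 + 2400·5.800) / (Q + 2400) = 1.1
→ Q = 2400·(5.800 − 1.1)/(1.1 − 0) = 10250 L/s.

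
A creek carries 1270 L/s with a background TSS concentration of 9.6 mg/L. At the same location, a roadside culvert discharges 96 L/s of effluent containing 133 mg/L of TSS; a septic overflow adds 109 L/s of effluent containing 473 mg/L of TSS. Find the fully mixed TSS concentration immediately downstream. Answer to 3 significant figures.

After mixing, C = (1270·9.600 + 96.00·133.0 + 109.0·473.0) / 1475 = 76520/1475 = 51.88 mg/L.

51.9 mg/L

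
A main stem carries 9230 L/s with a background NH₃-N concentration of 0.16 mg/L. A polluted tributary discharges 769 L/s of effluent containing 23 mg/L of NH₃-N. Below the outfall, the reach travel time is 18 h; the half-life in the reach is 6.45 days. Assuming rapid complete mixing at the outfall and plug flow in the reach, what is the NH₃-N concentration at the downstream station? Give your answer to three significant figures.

Mixed concentration C = ΣQC/ΣQ = (9230·0.1600 + 769.0·23.00) / 9999 = 19160/9999 = 1.917 mg/L.
Half-life 6.45 d → k = ln 2 / 6.45 = 0.1075 d⁻¹.
After decay, C = 1.917 × e^(−kt) = 1.917 × 0.9226 = 1.768 mg/L.

1.77 mg/L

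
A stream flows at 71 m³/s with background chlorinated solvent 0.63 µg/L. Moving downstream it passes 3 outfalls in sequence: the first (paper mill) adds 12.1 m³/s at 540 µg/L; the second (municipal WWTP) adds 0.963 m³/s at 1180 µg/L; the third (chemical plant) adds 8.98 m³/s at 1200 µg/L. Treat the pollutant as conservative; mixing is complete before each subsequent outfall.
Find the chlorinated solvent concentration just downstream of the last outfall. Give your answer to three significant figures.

Below outfall 1: Q → 83.10 m³/s, C = (71.00·0.6300 + 12.10·540.0)/83.10 = 79.17 µg/L.
Below outfall 2: Q → 84.06 m³/s, C = (83.10·79.17 + 0.9630·1180)/84.06 = 91.78 µg/L.
Below outfall 3: Q → 93.04 m³/s, C = (84.06·91.78 + 8.980·1200)/93.04 = 198.7 µg/L.

199 µg/L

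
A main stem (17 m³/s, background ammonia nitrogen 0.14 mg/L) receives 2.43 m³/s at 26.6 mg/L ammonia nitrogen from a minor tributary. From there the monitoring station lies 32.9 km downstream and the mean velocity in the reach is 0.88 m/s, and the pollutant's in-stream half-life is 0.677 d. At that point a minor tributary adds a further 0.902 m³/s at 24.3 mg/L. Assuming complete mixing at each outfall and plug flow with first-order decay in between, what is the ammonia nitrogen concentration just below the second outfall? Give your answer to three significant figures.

Flow-weighted average: C = (17.00·0.1400 + 2.430·26.60) / 19.43 = 67.02/19.43 = 3.449 mg/L; combined flow 19.43 m³/s.
Travel time t = 32.9·1000 / 0.88 = 37390 s = 10.39 h.
Half-life 0.677 d → k = ln 2 / 0.677 = 1.024 d⁻¹.
Decay over the reach: 3.449·exp(−kt) = 3.449·0.6421 = 2.215 mg/L.
Second outfall: C = (19.43·2.215 + 0.9020·24.30)/20.33 = 3.194 mg/L.

3.19 mg/L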